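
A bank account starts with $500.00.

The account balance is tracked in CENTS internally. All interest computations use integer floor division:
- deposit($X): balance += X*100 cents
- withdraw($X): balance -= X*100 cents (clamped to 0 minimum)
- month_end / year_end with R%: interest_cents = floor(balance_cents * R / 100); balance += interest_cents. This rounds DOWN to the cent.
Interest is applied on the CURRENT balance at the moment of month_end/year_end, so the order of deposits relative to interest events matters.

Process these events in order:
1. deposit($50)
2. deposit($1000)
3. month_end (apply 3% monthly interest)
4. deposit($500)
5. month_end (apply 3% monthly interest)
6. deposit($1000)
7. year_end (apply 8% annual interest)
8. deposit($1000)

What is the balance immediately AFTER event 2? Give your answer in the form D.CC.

Answer: 1550.00

Derivation:
After 1 (deposit($50)): balance=$550.00 total_interest=$0.00
After 2 (deposit($1000)): balance=$1550.00 total_interest=$0.00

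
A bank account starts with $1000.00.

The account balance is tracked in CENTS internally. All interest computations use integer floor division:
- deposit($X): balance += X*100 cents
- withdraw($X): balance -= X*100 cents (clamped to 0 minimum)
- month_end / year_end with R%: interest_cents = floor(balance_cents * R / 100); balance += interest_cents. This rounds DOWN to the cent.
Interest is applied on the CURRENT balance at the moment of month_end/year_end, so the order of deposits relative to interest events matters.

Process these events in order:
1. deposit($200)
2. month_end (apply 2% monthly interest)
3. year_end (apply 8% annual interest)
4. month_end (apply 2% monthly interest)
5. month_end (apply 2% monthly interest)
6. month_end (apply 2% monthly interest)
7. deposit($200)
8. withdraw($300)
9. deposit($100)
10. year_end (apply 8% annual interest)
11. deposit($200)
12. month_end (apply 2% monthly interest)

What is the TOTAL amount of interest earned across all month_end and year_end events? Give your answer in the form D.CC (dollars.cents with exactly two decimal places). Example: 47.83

After 1 (deposit($200)): balance=$1200.00 total_interest=$0.00
After 2 (month_end (apply 2% monthly interest)): balance=$1224.00 total_interest=$24.00
After 3 (year_end (apply 8% annual interest)): balance=$1321.92 total_interest=$121.92
After 4 (month_end (apply 2% monthly interest)): balance=$1348.35 total_interest=$148.35
After 5 (month_end (apply 2% monthly interest)): balance=$1375.31 total_interest=$175.31
After 6 (month_end (apply 2% monthly interest)): balance=$1402.81 total_interest=$202.81
After 7 (deposit($200)): balance=$1602.81 total_interest=$202.81
After 8 (withdraw($300)): balance=$1302.81 total_interest=$202.81
After 9 (deposit($100)): balance=$1402.81 total_interest=$202.81
After 10 (year_end (apply 8% annual interest)): balance=$1515.03 total_interest=$315.03
After 11 (deposit($200)): balance=$1715.03 total_interest=$315.03
After 12 (month_end (apply 2% monthly interest)): balance=$1749.33 total_interest=$349.33

Answer: 349.33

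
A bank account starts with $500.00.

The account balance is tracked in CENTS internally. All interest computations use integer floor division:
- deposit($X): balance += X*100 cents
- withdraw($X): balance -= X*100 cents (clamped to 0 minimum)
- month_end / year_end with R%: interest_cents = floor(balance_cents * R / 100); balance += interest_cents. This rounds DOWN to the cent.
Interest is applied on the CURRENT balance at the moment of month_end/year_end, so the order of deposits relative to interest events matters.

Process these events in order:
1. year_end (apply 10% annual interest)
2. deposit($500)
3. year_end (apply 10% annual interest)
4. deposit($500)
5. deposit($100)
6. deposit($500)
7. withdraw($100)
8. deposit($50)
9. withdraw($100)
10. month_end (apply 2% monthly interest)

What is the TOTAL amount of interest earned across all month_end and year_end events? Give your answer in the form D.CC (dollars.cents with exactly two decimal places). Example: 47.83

After 1 (year_end (apply 10% annual interest)): balance=$550.00 total_interest=$50.00
After 2 (deposit($500)): balance=$1050.00 total_interest=$50.00
After 3 (year_end (apply 10% annual interest)): balance=$1155.00 total_interest=$155.00
After 4 (deposit($500)): balance=$1655.00 total_interest=$155.00
After 5 (deposit($100)): balance=$1755.00 total_interest=$155.00
After 6 (deposit($500)): balance=$2255.00 total_interest=$155.00
After 7 (withdraw($100)): balance=$2155.00 total_interest=$155.00
After 8 (deposit($50)): balance=$2205.00 total_interest=$155.00
After 9 (withdraw($100)): balance=$2105.00 total_interest=$155.00
After 10 (month_end (apply 2% monthly interest)): balance=$2147.10 total_interest=$197.10

Answer: 197.10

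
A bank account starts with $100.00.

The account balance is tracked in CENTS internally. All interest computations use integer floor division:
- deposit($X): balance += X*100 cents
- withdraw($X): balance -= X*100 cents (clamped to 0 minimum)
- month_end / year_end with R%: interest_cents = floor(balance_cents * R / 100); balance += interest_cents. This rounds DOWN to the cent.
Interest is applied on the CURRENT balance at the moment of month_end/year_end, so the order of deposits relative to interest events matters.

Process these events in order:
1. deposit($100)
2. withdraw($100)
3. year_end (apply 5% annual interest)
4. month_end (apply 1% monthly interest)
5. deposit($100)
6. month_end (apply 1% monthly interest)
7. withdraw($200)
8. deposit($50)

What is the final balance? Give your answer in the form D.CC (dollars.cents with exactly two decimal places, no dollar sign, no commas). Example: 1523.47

Answer: 58.11

Derivation:
After 1 (deposit($100)): balance=$200.00 total_interest=$0.00
After 2 (withdraw($100)): balance=$100.00 total_interest=$0.00
After 3 (year_end (apply 5% annual interest)): balance=$105.00 total_interest=$5.00
After 4 (month_end (apply 1% monthly interest)): balance=$106.05 total_interest=$6.05
After 5 (deposit($100)): balance=$206.05 total_interest=$6.05
After 6 (month_end (apply 1% monthly interest)): balance=$208.11 total_interest=$8.11
After 7 (withdraw($200)): balance=$8.11 total_interest=$8.11
After 8 (deposit($50)): balance=$58.11 total_interest=$8.11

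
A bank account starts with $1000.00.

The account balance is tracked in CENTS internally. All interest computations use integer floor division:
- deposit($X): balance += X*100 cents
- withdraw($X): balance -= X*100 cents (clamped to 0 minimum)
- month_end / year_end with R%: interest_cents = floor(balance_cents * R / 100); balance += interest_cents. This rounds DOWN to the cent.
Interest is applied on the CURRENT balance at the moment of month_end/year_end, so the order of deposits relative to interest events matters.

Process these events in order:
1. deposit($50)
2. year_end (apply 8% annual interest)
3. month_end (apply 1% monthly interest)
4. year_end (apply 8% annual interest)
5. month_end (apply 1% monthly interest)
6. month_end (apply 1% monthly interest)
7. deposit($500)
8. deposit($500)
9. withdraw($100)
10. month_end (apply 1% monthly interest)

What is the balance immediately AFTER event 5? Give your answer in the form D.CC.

Answer: 1249.32

Derivation:
After 1 (deposit($50)): balance=$1050.00 total_interest=$0.00
After 2 (year_end (apply 8% annual interest)): balance=$1134.00 total_interest=$84.00
After 3 (month_end (apply 1% monthly interest)): balance=$1145.34 total_interest=$95.34
After 4 (year_end (apply 8% annual interest)): balance=$1236.96 total_interest=$186.96
After 5 (month_end (apply 1% monthly interest)): balance=$1249.32 total_interest=$199.32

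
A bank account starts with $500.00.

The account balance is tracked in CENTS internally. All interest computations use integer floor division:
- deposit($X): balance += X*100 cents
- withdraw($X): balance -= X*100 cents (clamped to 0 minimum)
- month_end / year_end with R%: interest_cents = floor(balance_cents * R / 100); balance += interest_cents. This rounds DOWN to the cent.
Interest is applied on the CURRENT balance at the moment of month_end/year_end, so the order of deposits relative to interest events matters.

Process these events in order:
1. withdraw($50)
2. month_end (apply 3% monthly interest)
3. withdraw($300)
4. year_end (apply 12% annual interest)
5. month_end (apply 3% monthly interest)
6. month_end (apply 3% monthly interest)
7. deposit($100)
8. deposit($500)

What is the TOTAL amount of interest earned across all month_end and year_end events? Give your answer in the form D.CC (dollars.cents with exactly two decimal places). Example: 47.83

After 1 (withdraw($50)): balance=$450.00 total_interest=$0.00
After 2 (month_end (apply 3% monthly interest)): balance=$463.50 total_interest=$13.50
After 3 (withdraw($300)): balance=$163.50 total_interest=$13.50
After 4 (year_end (apply 12% annual interest)): balance=$183.12 total_interest=$33.12
After 5 (month_end (apply 3% monthly interest)): balance=$188.61 total_interest=$38.61
After 6 (month_end (apply 3% monthly interest)): balance=$194.26 total_interest=$44.26
After 7 (deposit($100)): balance=$294.26 total_interest=$44.26
After 8 (deposit($500)): balance=$794.26 total_interest=$44.26

Answer: 44.26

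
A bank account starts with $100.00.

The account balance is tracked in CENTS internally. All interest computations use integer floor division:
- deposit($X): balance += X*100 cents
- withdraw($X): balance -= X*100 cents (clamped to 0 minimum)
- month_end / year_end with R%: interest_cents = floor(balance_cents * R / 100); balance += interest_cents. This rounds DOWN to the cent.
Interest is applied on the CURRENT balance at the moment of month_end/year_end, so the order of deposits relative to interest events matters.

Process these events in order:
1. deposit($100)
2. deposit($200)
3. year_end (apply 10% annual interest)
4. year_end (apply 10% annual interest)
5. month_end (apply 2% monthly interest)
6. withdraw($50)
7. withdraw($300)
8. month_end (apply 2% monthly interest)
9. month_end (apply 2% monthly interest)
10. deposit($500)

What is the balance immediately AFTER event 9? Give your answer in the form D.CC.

After 1 (deposit($100)): balance=$200.00 total_interest=$0.00
After 2 (deposit($200)): balance=$400.00 total_interest=$0.00
After 3 (year_end (apply 10% annual interest)): balance=$440.00 total_interest=$40.00
After 4 (year_end (apply 10% annual interest)): balance=$484.00 total_interest=$84.00
After 5 (month_end (apply 2% monthly interest)): balance=$493.68 total_interest=$93.68
After 6 (withdraw($50)): balance=$443.68 total_interest=$93.68
After 7 (withdraw($300)): balance=$143.68 total_interest=$93.68
After 8 (month_end (apply 2% monthly interest)): balance=$146.55 total_interest=$96.55
After 9 (month_end (apply 2% monthly interest)): balance=$149.48 total_interest=$99.48

Answer: 149.48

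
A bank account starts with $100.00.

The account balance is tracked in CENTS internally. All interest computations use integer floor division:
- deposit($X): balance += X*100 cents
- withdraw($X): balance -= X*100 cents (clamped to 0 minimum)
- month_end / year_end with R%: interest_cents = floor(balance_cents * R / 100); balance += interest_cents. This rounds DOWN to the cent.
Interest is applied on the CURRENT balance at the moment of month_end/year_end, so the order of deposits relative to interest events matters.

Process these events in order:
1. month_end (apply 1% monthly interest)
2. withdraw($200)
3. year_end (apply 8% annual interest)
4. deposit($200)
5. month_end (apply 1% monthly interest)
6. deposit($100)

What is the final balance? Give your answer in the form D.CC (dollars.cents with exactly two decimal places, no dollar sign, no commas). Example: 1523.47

Answer: 302.00

Derivation:
After 1 (month_end (apply 1% monthly interest)): balance=$101.00 total_interest=$1.00
After 2 (withdraw($200)): balance=$0.00 total_interest=$1.00
After 3 (year_end (apply 8% annual interest)): balance=$0.00 total_interest=$1.00
After 4 (deposit($200)): balance=$200.00 total_interest=$1.00
After 5 (month_end (apply 1% monthly interest)): balance=$202.00 total_interest=$3.00
After 6 (deposit($100)): balance=$302.00 total_interest=$3.00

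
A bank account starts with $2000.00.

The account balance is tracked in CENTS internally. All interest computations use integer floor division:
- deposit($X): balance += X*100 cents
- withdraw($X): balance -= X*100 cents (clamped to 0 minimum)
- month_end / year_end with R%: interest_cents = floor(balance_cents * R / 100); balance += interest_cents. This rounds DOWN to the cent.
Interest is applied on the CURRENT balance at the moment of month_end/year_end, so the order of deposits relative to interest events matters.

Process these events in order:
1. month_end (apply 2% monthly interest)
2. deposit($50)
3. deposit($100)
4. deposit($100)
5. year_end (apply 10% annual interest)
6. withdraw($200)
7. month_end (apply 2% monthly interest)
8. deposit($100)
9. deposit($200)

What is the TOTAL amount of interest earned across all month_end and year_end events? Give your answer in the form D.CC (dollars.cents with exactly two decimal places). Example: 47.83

Answer: 315.38

Derivation:
After 1 (month_end (apply 2% monthly interest)): balance=$2040.00 total_interest=$40.00
After 2 (deposit($50)): balance=$2090.00 total_interest=$40.00
After 3 (deposit($100)): balance=$2190.00 total_interest=$40.00
After 4 (deposit($100)): balance=$2290.00 total_interest=$40.00
After 5 (year_end (apply 10% annual interest)): balance=$2519.00 total_interest=$269.00
After 6 (withdraw($200)): balance=$2319.00 total_interest=$269.00
After 7 (month_end (apply 2% monthly interest)): balance=$2365.38 total_interest=$315.38
After 8 (deposit($100)): balance=$2465.38 total_interest=$315.38
After 9 (deposit($200)): balance=$2665.38 total_interest=$315.38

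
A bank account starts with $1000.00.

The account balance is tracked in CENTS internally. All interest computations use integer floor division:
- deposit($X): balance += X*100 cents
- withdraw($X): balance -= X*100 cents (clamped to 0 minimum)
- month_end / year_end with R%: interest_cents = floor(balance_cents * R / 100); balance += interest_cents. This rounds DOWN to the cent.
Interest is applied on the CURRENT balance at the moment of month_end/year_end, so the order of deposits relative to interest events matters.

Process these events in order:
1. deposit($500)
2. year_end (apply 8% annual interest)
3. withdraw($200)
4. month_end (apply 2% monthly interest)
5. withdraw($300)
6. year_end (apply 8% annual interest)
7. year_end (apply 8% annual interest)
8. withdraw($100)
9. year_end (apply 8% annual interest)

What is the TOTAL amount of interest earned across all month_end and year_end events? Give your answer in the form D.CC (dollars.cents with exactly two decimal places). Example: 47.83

After 1 (deposit($500)): balance=$1500.00 total_interest=$0.00
After 2 (year_end (apply 8% annual interest)): balance=$1620.00 total_interest=$120.00
After 3 (withdraw($200)): balance=$1420.00 total_interest=$120.00
After 4 (month_end (apply 2% monthly interest)): balance=$1448.40 total_interest=$148.40
After 5 (withdraw($300)): balance=$1148.40 total_interest=$148.40
After 6 (year_end (apply 8% annual interest)): balance=$1240.27 total_interest=$240.27
After 7 (year_end (apply 8% annual interest)): balance=$1339.49 total_interest=$339.49
After 8 (withdraw($100)): balance=$1239.49 total_interest=$339.49
After 9 (year_end (apply 8% annual interest)): balance=$1338.64 total_interest=$438.64

Answer: 438.64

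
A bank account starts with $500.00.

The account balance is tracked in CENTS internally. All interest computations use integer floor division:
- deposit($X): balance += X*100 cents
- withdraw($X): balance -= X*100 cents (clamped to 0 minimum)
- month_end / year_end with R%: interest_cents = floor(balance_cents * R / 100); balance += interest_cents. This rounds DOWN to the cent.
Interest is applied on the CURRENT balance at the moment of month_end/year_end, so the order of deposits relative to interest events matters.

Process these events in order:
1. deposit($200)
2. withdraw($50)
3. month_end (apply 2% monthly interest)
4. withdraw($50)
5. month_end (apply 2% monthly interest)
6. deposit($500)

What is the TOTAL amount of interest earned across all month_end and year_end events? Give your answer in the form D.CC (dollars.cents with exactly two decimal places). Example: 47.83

After 1 (deposit($200)): balance=$700.00 total_interest=$0.00
After 2 (withdraw($50)): balance=$650.00 total_interest=$0.00
After 3 (month_end (apply 2% monthly interest)): balance=$663.00 total_interest=$13.00
After 4 (withdraw($50)): balance=$613.00 total_interest=$13.00
After 5 (month_end (apply 2% monthly interest)): balance=$625.26 total_interest=$25.26
After 6 (deposit($500)): balance=$1125.26 total_interest=$25.26

Answer: 25.26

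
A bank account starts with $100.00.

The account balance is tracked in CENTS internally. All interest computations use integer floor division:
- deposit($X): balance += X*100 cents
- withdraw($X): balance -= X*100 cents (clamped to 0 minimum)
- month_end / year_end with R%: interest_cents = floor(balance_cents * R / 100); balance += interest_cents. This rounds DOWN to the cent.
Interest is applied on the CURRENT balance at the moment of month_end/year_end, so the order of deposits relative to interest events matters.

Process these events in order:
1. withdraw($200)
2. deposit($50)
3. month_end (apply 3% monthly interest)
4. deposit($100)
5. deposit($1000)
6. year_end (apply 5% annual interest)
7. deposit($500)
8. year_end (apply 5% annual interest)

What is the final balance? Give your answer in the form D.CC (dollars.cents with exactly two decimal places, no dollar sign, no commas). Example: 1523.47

After 1 (withdraw($200)): balance=$0.00 total_interest=$0.00
After 2 (deposit($50)): balance=$50.00 total_interest=$0.00
After 3 (month_end (apply 3% monthly interest)): balance=$51.50 total_interest=$1.50
After 4 (deposit($100)): balance=$151.50 total_interest=$1.50
After 5 (deposit($1000)): balance=$1151.50 total_interest=$1.50
After 6 (year_end (apply 5% annual interest)): balance=$1209.07 total_interest=$59.07
After 7 (deposit($500)): balance=$1709.07 total_interest=$59.07
After 8 (year_end (apply 5% annual interest)): balance=$1794.52 total_interest=$144.52

Answer: 1794.52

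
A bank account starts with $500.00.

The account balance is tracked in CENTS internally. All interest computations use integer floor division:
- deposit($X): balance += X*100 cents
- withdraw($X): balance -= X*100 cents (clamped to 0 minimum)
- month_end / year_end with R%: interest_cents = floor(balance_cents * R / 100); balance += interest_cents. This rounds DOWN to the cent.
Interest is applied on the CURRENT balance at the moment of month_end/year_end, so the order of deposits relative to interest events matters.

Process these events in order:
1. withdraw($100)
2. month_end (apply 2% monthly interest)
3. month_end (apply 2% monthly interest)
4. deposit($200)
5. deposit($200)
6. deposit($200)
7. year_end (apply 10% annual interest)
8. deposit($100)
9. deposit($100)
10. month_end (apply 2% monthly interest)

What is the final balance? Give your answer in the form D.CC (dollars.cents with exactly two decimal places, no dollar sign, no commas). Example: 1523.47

After 1 (withdraw($100)): balance=$400.00 total_interest=$0.00
After 2 (month_end (apply 2% monthly interest)): balance=$408.00 total_interest=$8.00
After 3 (month_end (apply 2% monthly interest)): balance=$416.16 total_interest=$16.16
After 4 (deposit($200)): balance=$616.16 total_interest=$16.16
After 5 (deposit($200)): balance=$816.16 total_interest=$16.16
After 6 (deposit($200)): balance=$1016.16 total_interest=$16.16
After 7 (year_end (apply 10% annual interest)): balance=$1117.77 total_interest=$117.77
After 8 (deposit($100)): balance=$1217.77 total_interest=$117.77
After 9 (deposit($100)): balance=$1317.77 total_interest=$117.77
After 10 (month_end (apply 2% monthly interest)): balance=$1344.12 total_interest=$144.12

Answer: 1344.12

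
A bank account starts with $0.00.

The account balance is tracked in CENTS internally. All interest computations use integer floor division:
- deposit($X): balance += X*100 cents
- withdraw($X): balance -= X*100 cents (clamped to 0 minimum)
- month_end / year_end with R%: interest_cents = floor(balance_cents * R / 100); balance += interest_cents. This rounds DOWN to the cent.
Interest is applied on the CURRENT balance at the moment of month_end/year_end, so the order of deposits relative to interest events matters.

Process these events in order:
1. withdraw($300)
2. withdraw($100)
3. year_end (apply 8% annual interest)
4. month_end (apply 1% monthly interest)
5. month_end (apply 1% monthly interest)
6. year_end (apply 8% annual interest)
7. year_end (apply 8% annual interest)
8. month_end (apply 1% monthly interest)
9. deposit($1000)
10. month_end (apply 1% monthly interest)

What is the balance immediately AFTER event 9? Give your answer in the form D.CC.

After 1 (withdraw($300)): balance=$0.00 total_interest=$0.00
After 2 (withdraw($100)): balance=$0.00 total_interest=$0.00
After 3 (year_end (apply 8% annual interest)): balance=$0.00 total_interest=$0.00
After 4 (month_end (apply 1% monthly interest)): balance=$0.00 total_interest=$0.00
After 5 (month_end (apply 1% monthly interest)): balance=$0.00 total_interest=$0.00
After 6 (year_end (apply 8% annual interest)): balance=$0.00 total_interest=$0.00
After 7 (year_end (apply 8% annual interest)): balance=$0.00 total_interest=$0.00
After 8 (month_end (apply 1% monthly interest)): balance=$0.00 total_interest=$0.00
After 9 (deposit($1000)): balance=$1000.00 total_interest=$0.00

Answer: 1000.00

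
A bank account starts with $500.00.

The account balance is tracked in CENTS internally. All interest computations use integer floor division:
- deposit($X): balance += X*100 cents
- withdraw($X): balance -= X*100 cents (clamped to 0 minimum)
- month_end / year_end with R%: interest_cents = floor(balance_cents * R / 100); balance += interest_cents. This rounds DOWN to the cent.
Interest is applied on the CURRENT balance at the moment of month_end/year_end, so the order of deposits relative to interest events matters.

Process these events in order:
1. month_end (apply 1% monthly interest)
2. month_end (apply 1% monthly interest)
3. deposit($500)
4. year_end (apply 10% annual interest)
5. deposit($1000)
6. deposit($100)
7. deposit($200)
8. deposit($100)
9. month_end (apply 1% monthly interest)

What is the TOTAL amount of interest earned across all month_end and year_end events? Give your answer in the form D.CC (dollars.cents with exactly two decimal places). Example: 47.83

After 1 (month_end (apply 1% monthly interest)): balance=$505.00 total_interest=$5.00
After 2 (month_end (apply 1% monthly interest)): balance=$510.05 total_interest=$10.05
After 3 (deposit($500)): balance=$1010.05 total_interest=$10.05
After 4 (year_end (apply 10% annual interest)): balance=$1111.05 total_interest=$111.05
After 5 (deposit($1000)): balance=$2111.05 total_interest=$111.05
After 6 (deposit($100)): balance=$2211.05 total_interest=$111.05
After 7 (deposit($200)): balance=$2411.05 total_interest=$111.05
After 8 (deposit($100)): balance=$2511.05 total_interest=$111.05
After 9 (month_end (apply 1% monthly interest)): balance=$2536.16 total_interest=$136.16

Answer: 136.16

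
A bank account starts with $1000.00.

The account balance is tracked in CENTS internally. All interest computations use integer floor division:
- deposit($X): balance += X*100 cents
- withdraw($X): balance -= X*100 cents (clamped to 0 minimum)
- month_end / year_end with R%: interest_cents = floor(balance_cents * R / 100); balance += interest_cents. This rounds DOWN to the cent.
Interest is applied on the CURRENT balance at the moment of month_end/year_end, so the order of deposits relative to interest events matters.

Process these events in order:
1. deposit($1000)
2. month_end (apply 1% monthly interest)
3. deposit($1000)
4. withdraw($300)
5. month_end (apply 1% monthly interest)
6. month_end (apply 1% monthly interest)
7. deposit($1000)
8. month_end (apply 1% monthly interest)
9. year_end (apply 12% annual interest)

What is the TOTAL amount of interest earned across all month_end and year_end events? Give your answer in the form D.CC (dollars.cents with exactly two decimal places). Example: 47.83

Answer: 569.89

Derivation:
After 1 (deposit($1000)): balance=$2000.00 total_interest=$0.00
After 2 (month_end (apply 1% monthly interest)): balance=$2020.00 total_interest=$20.00
After 3 (deposit($1000)): balance=$3020.00 total_interest=$20.00
After 4 (withdraw($300)): balance=$2720.00 total_interest=$20.00
After 5 (month_end (apply 1% monthly interest)): balance=$2747.20 total_interest=$47.20
After 6 (month_end (apply 1% monthly interest)): balance=$2774.67 total_interest=$74.67
After 7 (deposit($1000)): balance=$3774.67 total_interest=$74.67
After 8 (month_end (apply 1% monthly interest)): balance=$3812.41 total_interest=$112.41
After 9 (year_end (apply 12% annual interest)): balance=$4269.89 total_interest=$569.89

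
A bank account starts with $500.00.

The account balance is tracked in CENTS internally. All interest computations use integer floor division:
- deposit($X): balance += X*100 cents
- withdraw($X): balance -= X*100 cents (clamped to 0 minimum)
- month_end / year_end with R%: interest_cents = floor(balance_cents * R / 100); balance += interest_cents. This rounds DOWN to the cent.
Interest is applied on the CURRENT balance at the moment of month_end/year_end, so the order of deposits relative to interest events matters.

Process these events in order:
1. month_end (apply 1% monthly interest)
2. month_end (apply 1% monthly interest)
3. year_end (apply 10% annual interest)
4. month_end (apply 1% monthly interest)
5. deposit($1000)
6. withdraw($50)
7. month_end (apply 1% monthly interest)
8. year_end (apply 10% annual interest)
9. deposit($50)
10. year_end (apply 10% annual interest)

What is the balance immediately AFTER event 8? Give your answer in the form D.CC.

Answer: 1685.00

Derivation:
After 1 (month_end (apply 1% monthly interest)): balance=$505.00 total_interest=$5.00
After 2 (month_end (apply 1% monthly interest)): balance=$510.05 total_interest=$10.05
After 3 (year_end (apply 10% annual interest)): balance=$561.05 total_interest=$61.05
After 4 (month_end (apply 1% monthly interest)): balance=$566.66 total_interest=$66.66
After 5 (deposit($1000)): balance=$1566.66 total_interest=$66.66
After 6 (withdraw($50)): balance=$1516.66 total_interest=$66.66
After 7 (month_end (apply 1% monthly interest)): balance=$1531.82 total_interest=$81.82
After 8 (year_end (apply 10% annual interest)): balance=$1685.00 total_interest=$235.00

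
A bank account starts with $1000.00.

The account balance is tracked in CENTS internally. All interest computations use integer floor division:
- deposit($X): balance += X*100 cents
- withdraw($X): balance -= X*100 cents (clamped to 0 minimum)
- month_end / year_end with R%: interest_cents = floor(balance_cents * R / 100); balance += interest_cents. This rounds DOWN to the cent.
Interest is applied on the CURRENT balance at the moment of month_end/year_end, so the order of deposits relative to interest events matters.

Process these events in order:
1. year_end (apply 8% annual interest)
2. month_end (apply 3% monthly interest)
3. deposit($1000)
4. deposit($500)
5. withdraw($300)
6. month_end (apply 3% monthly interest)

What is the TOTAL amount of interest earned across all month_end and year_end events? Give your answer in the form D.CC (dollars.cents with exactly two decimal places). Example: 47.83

Answer: 181.77

Derivation:
After 1 (year_end (apply 8% annual interest)): balance=$1080.00 total_interest=$80.00
After 2 (month_end (apply 3% monthly interest)): balance=$1112.40 total_interest=$112.40
After 3 (deposit($1000)): balance=$2112.40 total_interest=$112.40
After 4 (deposit($500)): balance=$2612.40 total_interest=$112.40
After 5 (withdraw($300)): balance=$2312.40 total_interest=$112.40
After 6 (month_end (apply 3% monthly interest)): balance=$2381.77 total_interest=$181.77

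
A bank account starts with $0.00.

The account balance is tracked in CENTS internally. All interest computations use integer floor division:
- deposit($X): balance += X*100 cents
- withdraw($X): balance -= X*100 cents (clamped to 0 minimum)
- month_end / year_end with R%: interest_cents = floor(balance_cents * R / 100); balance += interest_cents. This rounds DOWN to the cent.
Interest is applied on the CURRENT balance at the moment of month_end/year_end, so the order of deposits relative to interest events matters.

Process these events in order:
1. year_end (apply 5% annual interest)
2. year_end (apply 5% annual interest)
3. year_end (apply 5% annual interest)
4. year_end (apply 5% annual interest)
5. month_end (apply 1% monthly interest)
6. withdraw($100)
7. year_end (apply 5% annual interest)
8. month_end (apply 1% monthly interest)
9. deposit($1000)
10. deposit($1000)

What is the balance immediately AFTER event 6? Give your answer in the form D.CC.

After 1 (year_end (apply 5% annual interest)): balance=$0.00 total_interest=$0.00
After 2 (year_end (apply 5% annual interest)): balance=$0.00 total_interest=$0.00
After 3 (year_end (apply 5% annual interest)): balance=$0.00 total_interest=$0.00
After 4 (year_end (apply 5% annual interest)): balance=$0.00 total_interest=$0.00
After 5 (month_end (apply 1% monthly interest)): balance=$0.00 total_interest=$0.00
After 6 (withdraw($100)): balance=$0.00 total_interest=$0.00

Answer: 0.00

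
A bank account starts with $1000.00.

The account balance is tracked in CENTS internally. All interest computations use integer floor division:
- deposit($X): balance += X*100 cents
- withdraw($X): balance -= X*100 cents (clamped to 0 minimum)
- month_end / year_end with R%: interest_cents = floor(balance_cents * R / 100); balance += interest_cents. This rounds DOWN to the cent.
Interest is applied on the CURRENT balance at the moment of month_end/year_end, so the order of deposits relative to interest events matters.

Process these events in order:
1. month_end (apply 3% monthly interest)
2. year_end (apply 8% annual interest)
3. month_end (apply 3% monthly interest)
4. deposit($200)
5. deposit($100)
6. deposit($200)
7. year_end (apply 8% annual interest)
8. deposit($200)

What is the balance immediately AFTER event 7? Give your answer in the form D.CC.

Answer: 1777.43

Derivation:
After 1 (month_end (apply 3% monthly interest)): balance=$1030.00 total_interest=$30.00
After 2 (year_end (apply 8% annual interest)): balance=$1112.40 total_interest=$112.40
After 3 (month_end (apply 3% monthly interest)): balance=$1145.77 total_interest=$145.77
After 4 (deposit($200)): balance=$1345.77 total_interest=$145.77
After 5 (deposit($100)): balance=$1445.77 total_interest=$145.77
After 6 (deposit($200)): balance=$1645.77 total_interest=$145.77
After 7 (year_end (apply 8% annual interest)): balance=$1777.43 total_interest=$277.43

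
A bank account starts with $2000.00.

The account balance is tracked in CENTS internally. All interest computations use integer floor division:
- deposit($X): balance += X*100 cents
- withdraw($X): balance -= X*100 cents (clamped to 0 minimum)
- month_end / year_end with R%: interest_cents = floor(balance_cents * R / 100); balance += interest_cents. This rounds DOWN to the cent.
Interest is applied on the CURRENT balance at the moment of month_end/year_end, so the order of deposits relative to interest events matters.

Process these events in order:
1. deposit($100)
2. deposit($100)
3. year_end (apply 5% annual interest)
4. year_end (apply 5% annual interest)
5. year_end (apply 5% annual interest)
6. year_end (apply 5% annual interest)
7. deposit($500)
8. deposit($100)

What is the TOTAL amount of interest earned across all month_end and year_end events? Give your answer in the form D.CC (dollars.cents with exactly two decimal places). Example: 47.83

Answer: 474.10

Derivation:
After 1 (deposit($100)): balance=$2100.00 total_interest=$0.00
After 2 (deposit($100)): balance=$2200.00 total_interest=$0.00
After 3 (year_end (apply 5% annual interest)): balance=$2310.00 total_interest=$110.00
After 4 (year_end (apply 5% annual interest)): balance=$2425.50 total_interest=$225.50
After 5 (year_end (apply 5% annual interest)): balance=$2546.77 total_interest=$346.77
After 6 (year_end (apply 5% annual interest)): balance=$2674.10 total_interest=$474.10
After 7 (deposit($500)): balance=$3174.10 total_interest=$474.10
After 8 (deposit($100)): balance=$3274.10 total_interest=$474.10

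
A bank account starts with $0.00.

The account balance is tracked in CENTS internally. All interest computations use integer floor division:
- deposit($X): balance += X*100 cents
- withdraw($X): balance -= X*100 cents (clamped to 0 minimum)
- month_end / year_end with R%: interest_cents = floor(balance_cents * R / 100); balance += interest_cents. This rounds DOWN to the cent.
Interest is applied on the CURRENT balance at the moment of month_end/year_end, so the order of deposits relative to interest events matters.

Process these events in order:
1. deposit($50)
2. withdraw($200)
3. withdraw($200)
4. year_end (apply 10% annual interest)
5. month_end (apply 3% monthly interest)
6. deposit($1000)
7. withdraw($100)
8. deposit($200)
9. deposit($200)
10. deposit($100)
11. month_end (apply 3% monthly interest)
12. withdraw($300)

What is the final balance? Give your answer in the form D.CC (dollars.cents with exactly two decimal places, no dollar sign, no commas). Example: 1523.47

Answer: 1142.00

Derivation:
After 1 (deposit($50)): balance=$50.00 total_interest=$0.00
After 2 (withdraw($200)): balance=$0.00 total_interest=$0.00
After 3 (withdraw($200)): balance=$0.00 total_interest=$0.00
After 4 (year_end (apply 10% annual interest)): balance=$0.00 total_interest=$0.00
After 5 (month_end (apply 3% monthly interest)): balance=$0.00 total_interest=$0.00
After 6 (deposit($1000)): balance=$1000.00 total_interest=$0.00
After 7 (withdraw($100)): balance=$900.00 total_interest=$0.00
After 8 (deposit($200)): balance=$1100.00 total_interest=$0.00
After 9 (deposit($200)): balance=$1300.00 total_interest=$0.00
After 10 (deposit($100)): balance=$1400.00 total_interest=$0.00
After 11 (month_end (apply 3% monthly interest)): balance=$1442.00 total_interest=$42.00
After 12 (withdraw($300)): balance=$1142.00 total_interest=$42.00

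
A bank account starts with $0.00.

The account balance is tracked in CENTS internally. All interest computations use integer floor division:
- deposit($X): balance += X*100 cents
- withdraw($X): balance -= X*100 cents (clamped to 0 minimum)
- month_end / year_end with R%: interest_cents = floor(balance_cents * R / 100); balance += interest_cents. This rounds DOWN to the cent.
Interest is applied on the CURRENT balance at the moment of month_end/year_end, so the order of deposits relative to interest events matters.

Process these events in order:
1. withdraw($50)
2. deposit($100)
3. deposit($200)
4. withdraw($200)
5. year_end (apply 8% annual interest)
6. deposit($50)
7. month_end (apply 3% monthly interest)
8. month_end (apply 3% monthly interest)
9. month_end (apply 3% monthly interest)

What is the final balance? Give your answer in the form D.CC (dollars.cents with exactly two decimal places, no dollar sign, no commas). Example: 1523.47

Answer: 172.64

Derivation:
After 1 (withdraw($50)): balance=$0.00 total_interest=$0.00
After 2 (deposit($100)): balance=$100.00 total_interest=$0.00
After 3 (deposit($200)): balance=$300.00 total_interest=$0.00
After 4 (withdraw($200)): balance=$100.00 total_interest=$0.00
After 5 (year_end (apply 8% annual interest)): balance=$108.00 total_interest=$8.00
After 6 (deposit($50)): balance=$158.00 total_interest=$8.00
After 7 (month_end (apply 3% monthly interest)): balance=$162.74 total_interest=$12.74
After 8 (month_end (apply 3% monthly interest)): balance=$167.62 total_interest=$17.62
After 9 (month_end (apply 3% monthly interest)): balance=$172.64 total_interest=$22.64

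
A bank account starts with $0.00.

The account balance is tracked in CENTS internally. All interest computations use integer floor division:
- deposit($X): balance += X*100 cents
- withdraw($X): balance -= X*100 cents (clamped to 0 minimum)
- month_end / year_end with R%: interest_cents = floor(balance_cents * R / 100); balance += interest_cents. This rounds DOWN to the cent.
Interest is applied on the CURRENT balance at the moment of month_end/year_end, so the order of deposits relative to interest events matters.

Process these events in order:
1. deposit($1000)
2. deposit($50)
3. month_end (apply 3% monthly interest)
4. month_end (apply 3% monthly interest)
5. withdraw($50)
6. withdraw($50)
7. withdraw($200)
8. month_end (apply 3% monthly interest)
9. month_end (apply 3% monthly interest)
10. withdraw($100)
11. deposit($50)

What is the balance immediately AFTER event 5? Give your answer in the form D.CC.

Answer: 1063.94

Derivation:
After 1 (deposit($1000)): balance=$1000.00 total_interest=$0.00
After 2 (deposit($50)): balance=$1050.00 total_interest=$0.00
After 3 (month_end (apply 3% monthly interest)): balance=$1081.50 total_interest=$31.50
After 4 (month_end (apply 3% monthly interest)): balance=$1113.94 total_interest=$63.94
After 5 (withdraw($50)): balance=$1063.94 total_interest=$63.94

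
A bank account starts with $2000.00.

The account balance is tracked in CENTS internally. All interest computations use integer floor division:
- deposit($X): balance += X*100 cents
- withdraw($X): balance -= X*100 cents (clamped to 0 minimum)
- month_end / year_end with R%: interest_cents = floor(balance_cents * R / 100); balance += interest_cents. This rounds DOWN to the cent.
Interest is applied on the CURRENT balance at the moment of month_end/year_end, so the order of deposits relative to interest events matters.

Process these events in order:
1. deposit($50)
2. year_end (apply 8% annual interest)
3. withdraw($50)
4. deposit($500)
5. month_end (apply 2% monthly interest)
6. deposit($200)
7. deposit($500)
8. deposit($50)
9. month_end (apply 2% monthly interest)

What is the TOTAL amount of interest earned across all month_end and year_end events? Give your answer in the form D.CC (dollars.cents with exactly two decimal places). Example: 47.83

Answer: 286.62

Derivation:
After 1 (deposit($50)): balance=$2050.00 total_interest=$0.00
After 2 (year_end (apply 8% annual interest)): balance=$2214.00 total_interest=$164.00
After 3 (withdraw($50)): balance=$2164.00 total_interest=$164.00
After 4 (deposit($500)): balance=$2664.00 total_interest=$164.00
After 5 (month_end (apply 2% monthly interest)): balance=$2717.28 total_interest=$217.28
After 6 (deposit($200)): balance=$2917.28 total_interest=$217.28
After 7 (deposit($500)): balance=$3417.28 total_interest=$217.28
After 8 (deposit($50)): balance=$3467.28 total_interest=$217.28
After 9 (month_end (apply 2% monthly interest)): balance=$3536.62 total_interest=$286.62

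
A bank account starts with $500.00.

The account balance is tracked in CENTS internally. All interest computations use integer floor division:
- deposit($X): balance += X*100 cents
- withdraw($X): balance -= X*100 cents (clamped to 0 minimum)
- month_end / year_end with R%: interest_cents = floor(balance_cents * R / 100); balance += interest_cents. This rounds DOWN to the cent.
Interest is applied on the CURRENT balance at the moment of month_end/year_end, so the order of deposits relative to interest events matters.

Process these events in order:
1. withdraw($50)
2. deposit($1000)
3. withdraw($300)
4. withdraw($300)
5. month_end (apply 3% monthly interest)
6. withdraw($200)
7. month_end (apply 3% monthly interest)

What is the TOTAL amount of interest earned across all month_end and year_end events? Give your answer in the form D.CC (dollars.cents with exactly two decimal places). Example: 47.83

Answer: 45.76

Derivation:
After 1 (withdraw($50)): balance=$450.00 total_interest=$0.00
After 2 (deposit($1000)): balance=$1450.00 total_interest=$0.00
After 3 (withdraw($300)): balance=$1150.00 total_interest=$0.00
After 4 (withdraw($300)): balance=$850.00 total_interest=$0.00
After 5 (month_end (apply 3% monthly interest)): balance=$875.50 total_interest=$25.50
After 6 (withdraw($200)): balance=$675.50 total_interest=$25.50
After 7 (month_end (apply 3% monthly interest)): balance=$695.76 total_interest=$45.76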